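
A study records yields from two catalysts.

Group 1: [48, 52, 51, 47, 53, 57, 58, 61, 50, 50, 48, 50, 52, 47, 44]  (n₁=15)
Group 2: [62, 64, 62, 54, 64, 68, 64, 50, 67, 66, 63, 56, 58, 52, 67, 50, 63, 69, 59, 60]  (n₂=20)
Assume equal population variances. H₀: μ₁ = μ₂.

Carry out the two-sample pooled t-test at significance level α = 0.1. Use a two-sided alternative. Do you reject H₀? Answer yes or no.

x̄₁=51.200, s₁=4.570, n₁=15
x̄₂=60.900, s₂=5.884, n₂=20
s_p² = [14·4.570² + 19·5.884²]/33 = 28.7939
SE = √(s_p²·(1/15+1/20)) = 1.8328
t = (51.200−60.900)/1.8328 = -5.2923
df = 33
p-value (two-sided) = 0.00001
At α=0.1: p < α → reject H₀

reject H₀: yes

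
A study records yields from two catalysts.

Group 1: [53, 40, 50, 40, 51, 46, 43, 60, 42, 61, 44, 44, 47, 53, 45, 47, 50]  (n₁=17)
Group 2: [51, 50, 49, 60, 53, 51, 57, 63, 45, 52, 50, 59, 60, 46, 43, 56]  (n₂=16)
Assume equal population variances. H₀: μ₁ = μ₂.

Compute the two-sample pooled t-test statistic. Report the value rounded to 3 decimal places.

x̄₁=48.000, s₁=6.205, n₁=17
x̄₂=52.812, s₂=5.856, n₂=16
s_p² = [16·6.205² + 15·5.856²]/31 = 36.4657
SE = √(s_p²·(1/17+1/16)) = 2.1034
t = (48.000−52.812)/2.1034 = -2.2880
df = 31

test statistic = -2.288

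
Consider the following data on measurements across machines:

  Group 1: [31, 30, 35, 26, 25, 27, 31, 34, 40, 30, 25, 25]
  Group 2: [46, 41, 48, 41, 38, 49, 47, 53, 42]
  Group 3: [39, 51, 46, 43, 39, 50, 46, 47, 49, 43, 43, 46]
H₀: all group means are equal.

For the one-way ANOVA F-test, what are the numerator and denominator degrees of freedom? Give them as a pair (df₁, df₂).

k = 3 groups, N = 33 total
df = (k−1, N−k) = (3−1, 33−3) = (2, 30)

degrees of freedom = [2, 30]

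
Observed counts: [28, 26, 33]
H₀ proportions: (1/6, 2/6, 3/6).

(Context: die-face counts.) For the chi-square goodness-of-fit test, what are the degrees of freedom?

degrees of freedom = 2

df = k − 1 = 3 − 1 = 2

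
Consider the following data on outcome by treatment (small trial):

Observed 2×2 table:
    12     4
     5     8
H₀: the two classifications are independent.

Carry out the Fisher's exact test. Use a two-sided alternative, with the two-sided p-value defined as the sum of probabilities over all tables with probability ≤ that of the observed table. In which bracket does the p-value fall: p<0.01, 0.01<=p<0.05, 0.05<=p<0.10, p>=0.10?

p-value bracket: 0.05<=p<0.10

Margins: r₁=16, r₂=13, c₁=17, c₂=12, n=29
p_obs = C(16,12)·C(13,5)/C(29,17); sum pmf over tables with pmf ≤ p_obs
p-value (two-sided) = 0.06670
→ bracket: 0.05<=p<0.10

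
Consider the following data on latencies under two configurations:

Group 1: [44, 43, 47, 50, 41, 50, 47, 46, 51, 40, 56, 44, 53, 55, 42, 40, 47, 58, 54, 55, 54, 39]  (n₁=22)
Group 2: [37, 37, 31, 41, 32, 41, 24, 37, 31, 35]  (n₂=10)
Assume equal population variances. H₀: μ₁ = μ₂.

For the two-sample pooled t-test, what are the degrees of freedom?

df = n₁ + n₂ − 2 = 22 + 10 − 2 = 30

degrees of freedom = 30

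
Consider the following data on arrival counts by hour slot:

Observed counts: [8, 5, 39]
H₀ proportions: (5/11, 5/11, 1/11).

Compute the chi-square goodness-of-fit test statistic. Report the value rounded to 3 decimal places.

test statistic = 273.515

n = 52; E_i = n·p_i = [23.64, 23.64, 4.73]
χ² = (8−23.64)²/23.64 + (5−23.64)²/23.64 + (39−4.73)²/4.73 = 273.5154
df = 2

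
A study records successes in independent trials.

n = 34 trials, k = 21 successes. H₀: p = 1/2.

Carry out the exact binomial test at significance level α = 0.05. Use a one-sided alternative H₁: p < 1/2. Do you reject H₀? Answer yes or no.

Exact binomial: n=34, k=21, p₀=1/2=0.5000
P(X≤21) from Σ C(n,i)·p₀^i·(1−p₀)^(n−i)
p-value (one-sided, H₁ less) = 0.93928
At α=0.05: p ≥ α → fail to reject H₀

reject H₀: no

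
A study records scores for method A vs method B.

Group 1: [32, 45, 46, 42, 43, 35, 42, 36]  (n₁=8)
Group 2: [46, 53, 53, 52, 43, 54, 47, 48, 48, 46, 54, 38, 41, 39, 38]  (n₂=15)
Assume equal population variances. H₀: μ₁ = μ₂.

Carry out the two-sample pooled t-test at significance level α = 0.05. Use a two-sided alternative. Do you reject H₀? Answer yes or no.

x̄₁=40.125, s₁=5.111, n₁=8
x̄₂=46.667, s₂=5.827, n₂=15
s_p² = [7·5.111² + 14·5.827²]/21 = 31.3433
SE = √(s_p²·(1/8+1/15)) = 2.4510
t = (40.125−46.667)/2.4510 = -2.6690
df = 21
p-value (two-sided) = 0.01436
At α=0.05: p < α → reject H₀

reject H₀: yes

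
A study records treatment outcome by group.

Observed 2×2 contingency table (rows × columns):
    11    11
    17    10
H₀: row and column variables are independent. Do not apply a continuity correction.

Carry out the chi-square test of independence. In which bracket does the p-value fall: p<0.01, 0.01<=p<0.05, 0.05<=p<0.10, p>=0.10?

p-value bracket: p>=0.10

Row totals [22, 27], col totals [28, 21], n=49
χ² = (11−12.57)²/12.57 + (11−9.43)²/9.43 + (17−15.43)²/15.43 + (10−11.57)²/11.57 = 0.8318
df = 1
p-value (upper-tail) = 0.36176
→ bracket: p>=0.10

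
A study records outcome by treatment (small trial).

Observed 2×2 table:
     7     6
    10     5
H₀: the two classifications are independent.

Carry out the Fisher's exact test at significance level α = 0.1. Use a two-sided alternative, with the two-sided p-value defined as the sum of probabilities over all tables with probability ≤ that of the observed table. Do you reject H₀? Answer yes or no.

Margins: r₁=13, r₂=15, c₁=17, c₂=11, n=28
p_obs = C(13,7)·C(15,10)/C(28,17); sum pmf over tables with pmf ≤ p_obs
p-value (two-sided) = 0.70004
At α=0.1: p ≥ α → fail to reject H₀

reject H₀: no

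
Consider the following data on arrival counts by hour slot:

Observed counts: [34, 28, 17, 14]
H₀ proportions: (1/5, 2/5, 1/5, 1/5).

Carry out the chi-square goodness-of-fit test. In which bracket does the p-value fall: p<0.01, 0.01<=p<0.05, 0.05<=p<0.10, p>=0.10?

n = 93; E_i = n·p_i = [18.60, 37.20, 18.60, 18.60]
χ² = (34−18.60)²/18.60 + (28−37.20)²/37.20 + (17−18.60)²/18.60 + (14−18.60)²/18.60 = 16.3011
df = 3
p-value (upper-tail) = 0.00098
→ bracket: p<0.01

p-value bracket: p<0.01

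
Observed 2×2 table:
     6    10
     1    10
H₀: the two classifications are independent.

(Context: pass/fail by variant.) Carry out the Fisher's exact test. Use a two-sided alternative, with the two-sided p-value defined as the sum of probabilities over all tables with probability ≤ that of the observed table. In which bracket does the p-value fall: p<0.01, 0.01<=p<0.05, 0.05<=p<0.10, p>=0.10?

p-value bracket: p>=0.10

Margins: r₁=16, r₂=11, c₁=7, c₂=20, n=27
p_obs = C(16,6)·C(11,1)/C(27,7); sum pmf over tables with pmf ≤ p_obs
p-value (two-sided) = 0.18320
→ bracket: p>=0.10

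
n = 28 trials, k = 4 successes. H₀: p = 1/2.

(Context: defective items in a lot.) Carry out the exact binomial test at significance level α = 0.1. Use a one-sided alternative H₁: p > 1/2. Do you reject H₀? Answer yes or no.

reject H₀: no

Exact binomial: n=28, k=4, p₀=1/2=0.5000
P(X≥4) from Σ C(n,i)·p₀^i·(1−p₀)^(n−i)
p-value (one-sided, H₁ greater) = 0.99999
At α=0.1: p ≥ α → fail to reject H₀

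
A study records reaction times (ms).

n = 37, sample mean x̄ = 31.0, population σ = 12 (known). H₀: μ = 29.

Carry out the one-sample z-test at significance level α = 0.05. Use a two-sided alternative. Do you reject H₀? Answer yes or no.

reject H₀: no

SE = σ/√n = 12/√37 = 1.9728
z = (x̄−μ₀)/SE = (31.0−29)/1.9728 = 1.0138
p-value (two-sided) = 0.31068
At α=0.05: p ≥ α → fail to reject H₀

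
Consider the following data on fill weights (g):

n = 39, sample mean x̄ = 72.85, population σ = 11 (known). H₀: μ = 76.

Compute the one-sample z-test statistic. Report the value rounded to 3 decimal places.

SE = σ/√n = 11/√39 = 1.7614
z = (x̄−μ₀)/SE = (72.85−76)/1.7614 = -1.7883

test statistic = -1.788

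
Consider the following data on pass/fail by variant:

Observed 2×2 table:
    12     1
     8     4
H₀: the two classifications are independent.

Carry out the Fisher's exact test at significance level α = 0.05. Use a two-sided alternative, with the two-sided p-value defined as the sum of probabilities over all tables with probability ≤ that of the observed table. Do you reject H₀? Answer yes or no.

Margins: r₁=13, r₂=12, c₁=20, c₂=5, n=25
p_obs = C(13,12)·C(12,8)/C(25,20); sum pmf over tables with pmf ≤ p_obs
p-value (two-sided) = 0.16025
At α=0.05: p ≥ α → fail to reject H₀

reject H₀: no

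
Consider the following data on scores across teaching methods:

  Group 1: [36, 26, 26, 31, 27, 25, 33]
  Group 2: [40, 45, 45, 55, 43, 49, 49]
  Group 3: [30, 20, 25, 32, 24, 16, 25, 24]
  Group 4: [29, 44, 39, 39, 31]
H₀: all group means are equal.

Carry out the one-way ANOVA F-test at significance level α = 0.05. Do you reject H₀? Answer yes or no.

reject H₀: yes

Group means [29.14, 46.57, 24.50, 36.40], grand mean 33.630
SSB = Σnᵢ(x̄ᵢ−x̄)² = 2018.525; SSW = ΣΣ(x−x̄ᵢ)² = 585.771
MSB = 2018.525/3 = 672.8416; MSW = 585.771/23 = 25.4683
F = MSB/MSW = 26.4188
df = (3, 23)
p-value (upper-tail) = 0.00000
At α=0.05: p < α → reject H₀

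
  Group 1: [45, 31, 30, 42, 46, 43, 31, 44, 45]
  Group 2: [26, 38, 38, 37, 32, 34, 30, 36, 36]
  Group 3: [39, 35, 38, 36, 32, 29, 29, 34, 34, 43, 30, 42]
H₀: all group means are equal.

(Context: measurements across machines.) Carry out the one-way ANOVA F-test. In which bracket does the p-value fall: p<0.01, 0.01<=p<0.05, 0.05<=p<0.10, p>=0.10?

p-value bracket: 0.05<=p<0.10

Group means [39.67, 34.11, 35.08], grand mean 36.167
SSB = Σnᵢ(x̄ᵢ−x̄)² = 162.361; SSW = ΣΣ(x−x̄ᵢ)² = 755.806
MSB = 162.361/2 = 81.1806; MSW = 755.806/27 = 27.9928
F = MSB/MSW = 2.9001
df = (2, 27)
p-value (upper-tail) = 0.07229
→ bracket: 0.05<=p<0.10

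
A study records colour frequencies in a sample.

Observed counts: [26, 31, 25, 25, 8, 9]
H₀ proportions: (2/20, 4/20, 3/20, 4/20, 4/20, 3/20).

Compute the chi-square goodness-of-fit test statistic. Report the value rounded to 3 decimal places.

test statistic = 35.005

n = 124; E_i = n·p_i = [12.40, 24.80, 18.60, 24.80, 24.80, 18.60]
χ² = (26−12.40)²/12.40 + (31−24.80)²/24.80 + (25−18.60)²/18.60 + (25−24.80)²/24.80 + (8−24.80)²/24.80 + (9−18.60)²/18.60 = 35.0054
df = 5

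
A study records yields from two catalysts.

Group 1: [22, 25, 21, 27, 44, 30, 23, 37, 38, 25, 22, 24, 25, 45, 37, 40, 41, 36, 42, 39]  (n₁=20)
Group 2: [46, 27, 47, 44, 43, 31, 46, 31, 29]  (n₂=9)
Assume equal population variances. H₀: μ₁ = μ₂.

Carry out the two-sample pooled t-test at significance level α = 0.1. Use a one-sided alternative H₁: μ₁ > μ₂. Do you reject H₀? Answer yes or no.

reject H₀: no

x̄₁=32.150, s₁=8.431, n₁=20
x̄₂=38.222, s₂=8.438, n₂=9
s_p² = [19·8.431² + 8·8.438²]/27 = 71.1150
SE = √(s_p²·(1/20+1/9)) = 3.3849
t = (32.150−38.222)/3.3849 = -1.7939
df = 27
p-value (one-sided, H₁ greater) = 0.95798
At α=0.1: p ≥ α → fail to reject H₀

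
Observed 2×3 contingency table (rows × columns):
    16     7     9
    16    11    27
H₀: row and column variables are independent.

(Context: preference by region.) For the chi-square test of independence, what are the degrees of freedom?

df = (r−1)(c−1) = (2−1)·(3−1) = 2

degrees of freedom = 2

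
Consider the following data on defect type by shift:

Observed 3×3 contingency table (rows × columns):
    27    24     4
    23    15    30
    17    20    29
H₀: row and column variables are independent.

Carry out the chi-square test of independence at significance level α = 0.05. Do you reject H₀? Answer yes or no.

Row totals [55, 68, 66], col totals [67, 59, 63], n=189
χ² = (27−19.50)²/19.50 + (24−17.17)²/17.17 + (4−18.33)²/18.33 + (23−24.11)²/24.11 + (15−21.23)²/21.23 + (30−22.67)²/22.67 + (17−23.40)²/23.40 + (20−20.60)²/20.60 + (29−22.00)²/22.00 = 25.0547
df = 4
p-value (upper-tail) = 0.00005
At α=0.05: p < α → reject H₀

reject H₀: yes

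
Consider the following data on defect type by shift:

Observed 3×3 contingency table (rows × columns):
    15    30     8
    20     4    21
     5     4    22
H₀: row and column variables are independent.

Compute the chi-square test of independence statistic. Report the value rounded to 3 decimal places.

test statistic = 43.898

Row totals [53, 45, 31], col totals [40, 38, 51], n=129
χ² = (15−16.43)²/16.43 + (30−15.61)²/15.61 + (8−20.95)²/20.95 + (20−13.95)²/13.95 + (4−13.26)²/13.26 + (21−17.79)²/17.79 + (5−9.61)²/9.61 + (4−9.13)²/9.13 + (22−12.26)²/12.26 = 43.8982
df = 4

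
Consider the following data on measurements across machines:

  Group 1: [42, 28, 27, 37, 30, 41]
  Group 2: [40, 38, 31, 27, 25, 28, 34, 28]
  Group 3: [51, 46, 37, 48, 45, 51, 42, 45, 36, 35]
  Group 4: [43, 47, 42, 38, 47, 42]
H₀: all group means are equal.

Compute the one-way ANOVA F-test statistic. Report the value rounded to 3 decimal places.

Group means [34.17, 31.38, 43.60, 43.17], grand mean 38.367
SSB = Σnᵢ(x̄ᵢ−x̄)² = 909.025; SSW = ΣΣ(x−x̄ᵢ)² = 805.942
MSB = 909.025/3 = 303.0083; MSW = 805.942/26 = 30.9978
F = MSB/MSW = 9.7752
df = (3, 26)

test statistic = 9.775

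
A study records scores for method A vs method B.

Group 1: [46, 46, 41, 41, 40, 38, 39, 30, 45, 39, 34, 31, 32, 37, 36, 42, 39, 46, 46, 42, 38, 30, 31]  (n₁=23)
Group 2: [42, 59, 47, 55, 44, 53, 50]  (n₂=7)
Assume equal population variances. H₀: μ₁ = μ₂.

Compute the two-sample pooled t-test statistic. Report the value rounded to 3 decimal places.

test statistic = -4.746

x̄₁=38.652, s₁=5.373, n₁=23
x̄₂=50.000, s₂=6.110, n₂=7
s_p² = [22·5.373² + 6·6.110²]/28 = 30.6863
SE = √(s_p²·(1/23+1/7)) = 2.3912
t = (38.652−50.000)/2.3912 = -4.7456
df = 28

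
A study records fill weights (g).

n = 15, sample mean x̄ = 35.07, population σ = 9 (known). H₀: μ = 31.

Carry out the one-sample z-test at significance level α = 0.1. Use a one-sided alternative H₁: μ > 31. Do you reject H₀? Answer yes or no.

SE = σ/√n = 9/√15 = 2.3238
z = (x̄−μ₀)/SE = (35.07−31)/2.3238 = 1.7514
p-value (one-sided, H₁ greater) = 0.03993
At α=0.1: p < α → reject H₀

reject H₀: yes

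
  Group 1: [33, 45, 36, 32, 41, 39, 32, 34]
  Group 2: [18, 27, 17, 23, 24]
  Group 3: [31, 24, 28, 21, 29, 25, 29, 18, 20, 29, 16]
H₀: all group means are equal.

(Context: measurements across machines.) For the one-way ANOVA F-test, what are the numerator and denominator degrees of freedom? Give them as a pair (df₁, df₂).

k = 3 groups, N = 24 total
df = (k−1, N−k) = (3−1, 24−3) = (2, 21)

degrees of freedom = [2, 21]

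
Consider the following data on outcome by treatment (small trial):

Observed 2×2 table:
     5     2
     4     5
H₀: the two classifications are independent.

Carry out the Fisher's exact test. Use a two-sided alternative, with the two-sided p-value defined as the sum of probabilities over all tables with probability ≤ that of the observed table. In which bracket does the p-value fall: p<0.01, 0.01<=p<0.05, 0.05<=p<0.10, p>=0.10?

Margins: r₁=7, r₂=9, c₁=9, c₂=7, n=16
p_obs = C(7,5)·C(9,4)/C(16,9); sum pmf over tables with pmf ≤ p_obs
p-value (two-sided) = 0.35752
→ bracket: p>=0.10

p-value bracket: p>=0.10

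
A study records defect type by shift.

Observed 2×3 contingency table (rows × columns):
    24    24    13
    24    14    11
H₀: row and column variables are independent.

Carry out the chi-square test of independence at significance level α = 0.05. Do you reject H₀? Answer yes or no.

reject H₀: no

Row totals [61, 49], col totals [48, 38, 24], n=110
χ² = (24−26.62)²/26.62 + (24−21.07)²/21.07 + (13−13.31)²/13.31 + (24−21.38)²/21.38 + (14−16.93)²/16.93 + (11−10.69)²/10.69 = 1.5071
df = 2
p-value (upper-tail) = 0.47069
At α=0.05: p ≥ α → fail to reject H₀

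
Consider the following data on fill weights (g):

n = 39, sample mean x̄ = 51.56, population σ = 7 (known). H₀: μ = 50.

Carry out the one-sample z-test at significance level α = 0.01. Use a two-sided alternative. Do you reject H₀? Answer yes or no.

reject H₀: no

SE = σ/√n = 7/√39 = 1.1209
z = (x̄−μ₀)/SE = (51.56−50)/1.1209 = 1.3917
p-value (two-sided) = 0.16400
At α=0.01: p ≥ α → fail to reject H₀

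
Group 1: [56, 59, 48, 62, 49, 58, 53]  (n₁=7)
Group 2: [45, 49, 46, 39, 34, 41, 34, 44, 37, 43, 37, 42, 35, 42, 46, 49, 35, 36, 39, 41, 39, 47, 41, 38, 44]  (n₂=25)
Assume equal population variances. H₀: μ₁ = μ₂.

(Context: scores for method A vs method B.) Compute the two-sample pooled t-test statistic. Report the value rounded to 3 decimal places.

test statistic = 6.989

x̄₁=55.000, s₁=5.228, n₁=7
x̄₂=40.920, s₂=4.573, n₂=25
s_p² = [6·5.228² + 24·4.573²]/30 = 22.1947
SE = √(s_p²·(1/7+1/25)) = 2.0146
t = (55.000−40.920)/2.0146 = 6.9891
df = 30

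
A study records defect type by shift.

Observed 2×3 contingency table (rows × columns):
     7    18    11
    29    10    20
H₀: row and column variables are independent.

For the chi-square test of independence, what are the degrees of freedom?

df = (r−1)(c−1) = (2−1)·(3−1) = 2

degrees of freedom = 2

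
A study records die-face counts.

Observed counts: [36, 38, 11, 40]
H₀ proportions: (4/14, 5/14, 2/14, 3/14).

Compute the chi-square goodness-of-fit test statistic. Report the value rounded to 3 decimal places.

test statistic = 10.143

n = 125; E_i = n·p_i = [35.71, 44.64, 17.86, 26.79]
χ² = (36−35.71)²/35.71 + (38−44.64)²/44.64 + (11−17.86)²/17.86 + (40−26.79)²/26.79 = 10.1429
df = 3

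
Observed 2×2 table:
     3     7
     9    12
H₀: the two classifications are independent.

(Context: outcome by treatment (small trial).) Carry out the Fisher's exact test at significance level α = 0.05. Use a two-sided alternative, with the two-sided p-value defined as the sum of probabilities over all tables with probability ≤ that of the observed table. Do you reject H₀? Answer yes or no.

Margins: r₁=10, r₂=21, c₁=12, c₂=19, n=31
p_obs = C(10,3)·C(21,9)/C(31,12); sum pmf over tables with pmf ≤ p_obs
p-value (two-sided) = 0.69719
At α=0.05: p ≥ α → fail to reject H₀

reject H₀: no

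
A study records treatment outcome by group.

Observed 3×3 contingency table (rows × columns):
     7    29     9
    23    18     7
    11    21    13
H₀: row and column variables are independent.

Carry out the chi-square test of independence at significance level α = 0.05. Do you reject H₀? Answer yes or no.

Row totals [45, 48, 45], col totals [41, 68, 29], n=138
χ² = (7−13.37)²/13.37 + (29−22.17)²/22.17 + (9−9.46)²/9.46 + (23−14.26)²/14.26 + (18−23.65)²/23.65 + (7−10.09)²/10.09 + (11−13.37)²/13.37 + (21−22.17)²/22.17 + (13−9.46)²/9.46 = 14.6187
df = 4
p-value (upper-tail) = 0.00556
At α=0.05: p < α → reject H₀

reject H₀: yes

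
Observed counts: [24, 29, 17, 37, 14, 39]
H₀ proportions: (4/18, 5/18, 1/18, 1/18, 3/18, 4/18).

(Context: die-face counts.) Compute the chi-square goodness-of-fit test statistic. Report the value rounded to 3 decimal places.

test statistic = 111.776

n = 160; E_i = n·p_i = [35.56, 44.44, 8.89, 8.89, 26.67, 35.56]
χ² = (24−35.56)²/35.56 + (29−44.44)²/44.44 + (17−8.89)²/8.89 + (37−8.89)²/8.89 + (14−26.67)²/26.67 + (39−35.56)²/35.56 = 111.7756
df = 5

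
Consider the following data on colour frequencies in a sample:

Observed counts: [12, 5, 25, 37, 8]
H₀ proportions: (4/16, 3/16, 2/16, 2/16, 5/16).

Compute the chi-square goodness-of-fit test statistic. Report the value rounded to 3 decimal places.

test statistic = 106.864

n = 87; E_i = n·p_i = [21.75, 16.31, 10.88, 10.88, 27.19]
χ² = (12−21.75)²/21.75 + (5−16.31)²/16.31 + (25−10.88)²/10.88 + (37−10.88)²/10.88 + (8−27.19)²/27.19 = 106.8636
df = 4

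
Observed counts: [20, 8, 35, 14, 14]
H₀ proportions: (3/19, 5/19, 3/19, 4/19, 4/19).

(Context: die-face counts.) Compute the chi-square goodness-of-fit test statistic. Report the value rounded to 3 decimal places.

n = 91; E_i = n·p_i = [14.37, 23.95, 14.37, 19.16, 19.16]
χ² = (20−14.37)²/14.37 + (8−23.95)²/23.95 + (35−14.37)²/14.37 + (14−19.16)²/19.16 + (14−19.16)²/19.16 = 45.2293
df = 4

test statistic = 45.229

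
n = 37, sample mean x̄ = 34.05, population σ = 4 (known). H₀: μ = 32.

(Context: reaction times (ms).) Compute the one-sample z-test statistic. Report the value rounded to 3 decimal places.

SE = σ/√n = 4/√37 = 0.6576
z = (x̄−μ₀)/SE = (34.05−32)/0.6576 = 3.1174

test statistic = 3.117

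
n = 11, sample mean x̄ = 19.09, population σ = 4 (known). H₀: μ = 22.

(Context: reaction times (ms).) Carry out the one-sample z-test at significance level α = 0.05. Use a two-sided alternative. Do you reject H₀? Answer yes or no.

reject H₀: yes

SE = σ/√n = 4/√11 = 1.2060
z = (x̄−μ₀)/SE = (19.09−22)/1.2060 = -2.4128
p-value (two-sided) = 0.01583
At α=0.05: p < α → reject H₀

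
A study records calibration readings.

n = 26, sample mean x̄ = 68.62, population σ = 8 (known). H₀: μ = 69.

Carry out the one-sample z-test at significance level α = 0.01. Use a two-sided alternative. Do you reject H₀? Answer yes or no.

SE = σ/√n = 8/√26 = 1.5689
z = (x̄−μ₀)/SE = (68.62−69)/1.5689 = -0.2422
p-value (two-sided) = 0.80862
At α=0.01: p ≥ α → fail to reject H₀

reject H₀: no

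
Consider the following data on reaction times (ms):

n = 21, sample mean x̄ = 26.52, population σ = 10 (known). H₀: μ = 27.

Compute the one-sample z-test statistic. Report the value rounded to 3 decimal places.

SE = σ/√n = 10/√21 = 2.1822
z = (x̄−μ₀)/SE = (26.52−27)/2.1822 = -0.2200

test statistic = -0.220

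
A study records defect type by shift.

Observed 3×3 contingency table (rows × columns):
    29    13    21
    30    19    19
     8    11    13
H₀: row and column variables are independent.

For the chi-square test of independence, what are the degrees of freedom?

degrees of freedom = 4

df = (r−1)(c−1) = (3−1)·(3−1) = 4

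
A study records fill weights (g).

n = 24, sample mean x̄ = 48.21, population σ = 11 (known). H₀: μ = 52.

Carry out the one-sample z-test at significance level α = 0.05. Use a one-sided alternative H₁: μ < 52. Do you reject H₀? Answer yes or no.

SE = σ/√n = 11/√24 = 2.2454
z = (x̄−μ₀)/SE = (48.21−52)/2.2454 = -1.6879
p-value (one-sided, H₁ less) = 0.04571
At α=0.05: p < α → reject H₀

reject H₀: yes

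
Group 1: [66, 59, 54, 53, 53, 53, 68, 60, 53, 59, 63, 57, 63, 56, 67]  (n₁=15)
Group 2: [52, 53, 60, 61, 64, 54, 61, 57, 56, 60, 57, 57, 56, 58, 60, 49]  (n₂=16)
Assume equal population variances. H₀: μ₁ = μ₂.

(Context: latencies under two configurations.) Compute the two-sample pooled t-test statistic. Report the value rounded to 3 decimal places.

test statistic = 1.039

x̄₁=58.933, s₁=5.405, n₁=15
x̄₂=57.188, s₂=3.868, n₂=16
s_p² = [14·5.405² + 15·3.868²]/29 = 21.8404
SE = √(s_p²·(1/15+1/16)) = 1.6796
t = (58.933−57.188)/1.6796 = 1.0394
df = 29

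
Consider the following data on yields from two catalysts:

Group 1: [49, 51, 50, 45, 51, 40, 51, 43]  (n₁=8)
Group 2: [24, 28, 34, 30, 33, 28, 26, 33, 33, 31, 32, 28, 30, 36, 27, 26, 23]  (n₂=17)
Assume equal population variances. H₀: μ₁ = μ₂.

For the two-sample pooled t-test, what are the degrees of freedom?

df = n₁ + n₂ − 2 = 8 + 17 − 2 = 23

degrees of freedom = 23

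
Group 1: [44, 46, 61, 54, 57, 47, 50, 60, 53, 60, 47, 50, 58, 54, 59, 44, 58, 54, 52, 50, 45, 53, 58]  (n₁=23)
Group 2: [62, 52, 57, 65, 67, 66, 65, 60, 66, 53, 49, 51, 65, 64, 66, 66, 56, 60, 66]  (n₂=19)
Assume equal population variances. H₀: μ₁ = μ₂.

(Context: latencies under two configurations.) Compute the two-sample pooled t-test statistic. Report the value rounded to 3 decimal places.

x̄₁=52.783, s₁=5.502, n₁=23
x̄₂=60.842, s₂=6.012, n₂=19
s_p² = [22·5.502² + 18·6.012²]/40 = 32.9110
SE = √(s_p²·(1/23+1/19)) = 1.7785
t = (52.783−60.842)/1.7785 = -4.5316
df = 40

test statistic = -4.532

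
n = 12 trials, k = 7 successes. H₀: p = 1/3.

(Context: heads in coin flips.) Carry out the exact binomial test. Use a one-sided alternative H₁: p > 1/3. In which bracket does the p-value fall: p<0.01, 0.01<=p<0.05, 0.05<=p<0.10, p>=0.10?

Exact binomial: n=12, k=7, p₀=1/3=0.3333
P(X≥7) from Σ C(n,i)·p₀^i·(1−p₀)^(n−i)
p-value (one-sided, H₁ greater) = 0.06645
→ bracket: 0.05<=p<0.10

p-value bracket: 0.05<=p<0.10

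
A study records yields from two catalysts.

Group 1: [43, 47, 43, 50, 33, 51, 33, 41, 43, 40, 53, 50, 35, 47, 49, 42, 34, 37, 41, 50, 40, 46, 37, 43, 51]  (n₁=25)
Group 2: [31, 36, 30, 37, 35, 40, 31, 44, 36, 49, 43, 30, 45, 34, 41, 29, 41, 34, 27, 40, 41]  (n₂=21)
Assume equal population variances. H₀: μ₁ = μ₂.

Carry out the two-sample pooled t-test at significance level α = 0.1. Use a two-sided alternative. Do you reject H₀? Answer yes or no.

x̄₁=43.160, s₁=6.108, n₁=25
x̄₂=36.857, s₂=5.986, n₂=21
s_p² = [24·6.108² + 20·5.986²]/44 = 36.6348
SE = √(s_p²·(1/25+1/21)) = 1.7916
t = (43.160−36.857)/1.7916 = 3.5180
df = 44
p-value (two-sided) = 0.00102
At α=0.1: p < α → reject H₀

reject H₀: yes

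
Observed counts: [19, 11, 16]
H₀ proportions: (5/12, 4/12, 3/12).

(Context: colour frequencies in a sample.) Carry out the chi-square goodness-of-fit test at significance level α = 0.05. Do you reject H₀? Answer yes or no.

reject H₀: no

n = 46; E_i = n·p_i = [19.17, 15.33, 11.50]
χ² = (19−19.17)²/19.17 + (11−15.33)²/15.33 + (16−11.50)²/11.50 = 2.9870
df = 2
p-value (upper-tail) = 0.22459
At α=0.05: p ≥ α → fail to reject H₀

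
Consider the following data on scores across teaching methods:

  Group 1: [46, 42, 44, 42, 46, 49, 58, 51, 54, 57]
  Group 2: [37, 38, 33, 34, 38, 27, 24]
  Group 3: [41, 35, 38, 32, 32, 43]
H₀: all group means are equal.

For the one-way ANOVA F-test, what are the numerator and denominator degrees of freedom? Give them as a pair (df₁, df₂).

k = 3 groups, N = 23 total
df = (k−1, N−k) = (3−1, 23−3) = (2, 20)

degrees of freedom = [2, 20]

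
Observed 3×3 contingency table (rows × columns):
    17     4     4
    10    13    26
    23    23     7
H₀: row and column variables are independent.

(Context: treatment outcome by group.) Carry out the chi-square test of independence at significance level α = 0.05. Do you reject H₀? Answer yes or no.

reject H₀: yes

Row totals [25, 49, 53], col totals [50, 40, 37], n=127
χ² = (17−9.84)²/9.84 + (4−7.87)²/7.87 + (4−7.28)²/7.28 + (10−19.29)²/19.29 + (13−15.43)²/15.43 + (26−14.28)²/14.28 + (23−20.87)²/20.87 + (23−16.69)²/16.69 + (7−15.44)²/15.44 = 30.2944
df = 4
p-value (upper-tail) = 0.00000
At α=0.05: p < α → reject H₀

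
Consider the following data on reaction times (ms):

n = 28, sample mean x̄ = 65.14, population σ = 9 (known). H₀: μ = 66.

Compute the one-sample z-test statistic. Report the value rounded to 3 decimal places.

SE = σ/√n = 9/√28 = 1.7008
z = (x̄−μ₀)/SE = (65.14−66)/1.7008 = -0.5056

test statistic = -0.506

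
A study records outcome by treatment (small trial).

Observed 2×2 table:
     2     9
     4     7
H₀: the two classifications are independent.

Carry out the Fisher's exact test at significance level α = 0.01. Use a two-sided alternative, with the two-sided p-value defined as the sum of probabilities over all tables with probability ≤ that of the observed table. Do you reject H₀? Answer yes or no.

reject H₀: no

Margins: r₁=11, r₂=11, c₁=6, c₂=16, n=22
p_obs = C(11,2)·C(11,4)/C(22,6); sum pmf over tables with pmf ≤ p_obs
p-value (two-sided) = 0.63512
At α=0.01: p ≥ α → fail to reject H₀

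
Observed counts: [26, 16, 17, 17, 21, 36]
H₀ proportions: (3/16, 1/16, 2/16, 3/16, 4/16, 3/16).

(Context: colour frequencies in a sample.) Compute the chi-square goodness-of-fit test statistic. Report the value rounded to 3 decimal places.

n = 133; E_i = n·p_i = [24.94, 8.31, 16.62, 24.94, 33.25, 24.94]
χ² = (26−24.94)²/24.94 + (16−8.31)²/8.31 + (17−16.62)²/16.62 + (17−24.94)²/24.94 + (21−33.25)²/33.25 + (36−24.94)²/24.94 = 19.1103
df = 5

test statistic = 19.110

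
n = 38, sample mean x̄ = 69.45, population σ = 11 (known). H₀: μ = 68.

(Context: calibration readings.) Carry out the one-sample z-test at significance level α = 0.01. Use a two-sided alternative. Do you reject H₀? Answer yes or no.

SE = σ/√n = 11/√38 = 1.7844
z = (x̄−μ₀)/SE = (69.45−68)/1.7844 = 0.8126
p-value (two-sided) = 0.41646
At α=0.01: p ≥ α → fail to reject H₀

reject H₀: no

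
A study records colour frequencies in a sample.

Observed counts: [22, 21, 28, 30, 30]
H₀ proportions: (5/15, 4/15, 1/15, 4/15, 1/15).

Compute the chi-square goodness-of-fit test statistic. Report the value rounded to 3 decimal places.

test statistic = 111.296

n = 131; E_i = n·p_i = [43.67, 34.93, 8.73, 34.93, 8.73]
χ² = (22−43.67)²/43.67 + (21−34.93)²/34.93 + (28−8.73)²/8.73 + (30−34.93)²/34.93 + (30−8.73)²/8.73 = 111.2958
df = 4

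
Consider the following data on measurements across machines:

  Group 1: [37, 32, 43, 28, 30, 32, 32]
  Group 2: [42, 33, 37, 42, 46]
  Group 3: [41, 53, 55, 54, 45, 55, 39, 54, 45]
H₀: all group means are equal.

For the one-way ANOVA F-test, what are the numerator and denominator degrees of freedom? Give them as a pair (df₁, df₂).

degrees of freedom = [2, 18]

k = 3 groups, N = 21 total
df = (k−1, N−k) = (3−1, 21−3) = (2, 18)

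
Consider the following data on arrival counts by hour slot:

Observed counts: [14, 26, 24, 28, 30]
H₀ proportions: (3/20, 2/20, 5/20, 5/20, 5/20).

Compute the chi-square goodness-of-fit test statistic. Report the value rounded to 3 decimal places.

test statistic = 18.219

n = 122; E_i = n·p_i = [18.30, 12.20, 30.50, 30.50, 30.50]
χ² = (14−18.30)²/18.30 + (26−12.20)²/12.20 + (24−30.50)²/30.50 + (28−30.50)²/30.50 + (30−30.50)²/30.50 = 18.2186
df = 4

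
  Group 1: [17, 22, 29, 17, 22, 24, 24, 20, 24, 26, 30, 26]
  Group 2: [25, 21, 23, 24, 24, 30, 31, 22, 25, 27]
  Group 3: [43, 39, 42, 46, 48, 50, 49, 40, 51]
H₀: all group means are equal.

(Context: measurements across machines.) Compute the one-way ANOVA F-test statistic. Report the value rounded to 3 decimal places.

test statistic = 90.564

Group means [23.42, 25.20, 45.33], grand mean 30.355
SSB = Σnᵢ(x̄ᵢ−x̄)² = 2862.580; SSW = ΣΣ(x−x̄ᵢ)² = 442.517
MSB = 2862.580/2 = 1431.2901; MSW = 442.517/28 = 15.8042
F = MSB/MSW = 90.5641
df = (2, 28)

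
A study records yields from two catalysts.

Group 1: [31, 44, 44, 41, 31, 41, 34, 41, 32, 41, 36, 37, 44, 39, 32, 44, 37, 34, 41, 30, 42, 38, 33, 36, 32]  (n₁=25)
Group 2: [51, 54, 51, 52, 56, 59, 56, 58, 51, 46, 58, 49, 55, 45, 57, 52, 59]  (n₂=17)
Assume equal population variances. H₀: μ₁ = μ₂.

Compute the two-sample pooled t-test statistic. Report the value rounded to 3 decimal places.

x̄₁=37.400, s₁=4.717, n₁=25
x̄₂=53.471, s₂=4.332, n₂=17
s_p² = [24·4.717² + 16·4.332²]/40 = 20.8559
SE = √(s_p²·(1/25+1/17)) = 1.4356
t = (37.400−53.471)/1.4356 = -11.1941
df = 40

test statistic = -11.194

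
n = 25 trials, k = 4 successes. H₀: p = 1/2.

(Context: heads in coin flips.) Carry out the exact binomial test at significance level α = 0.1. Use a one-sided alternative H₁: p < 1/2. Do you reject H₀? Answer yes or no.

reject H₀: yes

Exact binomial: n=25, k=4, p₀=1/2=0.5000
P(X≤4) from Σ C(n,i)·p₀^i·(1−p₀)^(n−i)
p-value (one-sided, H₁ less) = 0.00046
At α=0.1: p < α → reject H₀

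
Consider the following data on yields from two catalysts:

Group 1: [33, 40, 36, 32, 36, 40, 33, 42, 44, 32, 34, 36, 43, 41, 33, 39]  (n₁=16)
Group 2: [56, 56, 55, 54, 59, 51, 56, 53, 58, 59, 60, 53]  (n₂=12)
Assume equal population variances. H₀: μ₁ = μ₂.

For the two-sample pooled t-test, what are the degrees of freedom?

df = n₁ + n₂ − 2 = 16 + 12 − 2 = 26

degrees of freedom = 26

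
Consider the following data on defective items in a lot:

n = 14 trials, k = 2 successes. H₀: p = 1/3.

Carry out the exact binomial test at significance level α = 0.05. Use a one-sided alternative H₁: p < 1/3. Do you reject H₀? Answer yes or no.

Exact binomial: n=14, k=2, p₀=1/3=0.3333
P(X≤2) from Σ C(n,i)·p₀^i·(1−p₀)^(n−i)
p-value (one-sided, H₁ less) = 0.10533
At α=0.05: p ≥ α → fail to reject H₀

reject H₀: no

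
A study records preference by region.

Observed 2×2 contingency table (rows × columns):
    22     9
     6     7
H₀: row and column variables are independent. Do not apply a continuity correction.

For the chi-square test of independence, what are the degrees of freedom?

df = (r−1)(c−1) = (2−1)·(2−1) = 1

degrees of freedom = 1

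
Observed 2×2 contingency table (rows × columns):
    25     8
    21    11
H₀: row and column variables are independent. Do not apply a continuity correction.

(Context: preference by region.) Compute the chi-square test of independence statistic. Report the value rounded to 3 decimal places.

Row totals [33, 32], col totals [46, 19], n=65
χ² = (25−23.35)²/23.35 + (8−9.65)²/9.65 + (21−22.65)²/22.65 + (11−9.35)²/9.35 = 0.8063
df = 1

test statistic = 0.806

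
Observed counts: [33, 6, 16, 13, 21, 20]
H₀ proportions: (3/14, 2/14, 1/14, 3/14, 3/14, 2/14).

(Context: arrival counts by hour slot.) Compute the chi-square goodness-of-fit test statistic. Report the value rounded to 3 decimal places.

n = 109; E_i = n·p_i = [23.36, 15.57, 7.79, 23.36, 23.36, 15.57]
χ² = (33−23.36)²/23.36 + (6−15.57)²/15.57 + (16−7.79)²/7.79 + (13−23.36)²/23.36 + (21−23.36)²/23.36 + (20−15.57)²/15.57 = 24.6208
df = 5

test statistic = 24.621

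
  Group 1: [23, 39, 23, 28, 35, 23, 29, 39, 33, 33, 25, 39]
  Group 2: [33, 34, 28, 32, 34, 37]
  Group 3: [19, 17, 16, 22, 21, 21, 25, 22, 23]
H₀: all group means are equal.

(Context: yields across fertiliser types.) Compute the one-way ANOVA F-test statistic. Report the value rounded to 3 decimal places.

Group means [30.75, 33.00, 20.67], grand mean 27.889
SSB = Σnᵢ(x̄ᵢ−x̄)² = 724.417; SSW = ΣΣ(x−x̄ᵢ)² = 566.250
MSB = 724.417/2 = 362.2083; MSW = 566.250/24 = 23.5938
F = MSB/MSW = 15.3519
df = (2, 24)

test statistic = 15.352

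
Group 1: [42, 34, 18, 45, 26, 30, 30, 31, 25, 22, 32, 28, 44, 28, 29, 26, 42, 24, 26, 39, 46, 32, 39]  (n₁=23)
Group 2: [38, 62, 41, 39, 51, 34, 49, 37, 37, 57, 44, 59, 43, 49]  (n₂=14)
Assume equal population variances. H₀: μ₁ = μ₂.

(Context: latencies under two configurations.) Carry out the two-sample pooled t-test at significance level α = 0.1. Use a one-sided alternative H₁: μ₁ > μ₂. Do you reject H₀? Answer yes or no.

reject H₀: no

x̄₁=32.087, s₁=7.914, n₁=23
x̄₂=45.714, s₂=8.965, n₂=14
s_p² = [22·7.914² + 13·8.965²]/35 = 69.2195
SE = √(s_p²·(1/23+1/14)) = 2.8202
t = (32.087−45.714)/2.8202 = -4.8320
df = 35
p-value (one-sided, H₁ greater) = 0.99999
At α=0.1: p ≥ α → fail to reject H₀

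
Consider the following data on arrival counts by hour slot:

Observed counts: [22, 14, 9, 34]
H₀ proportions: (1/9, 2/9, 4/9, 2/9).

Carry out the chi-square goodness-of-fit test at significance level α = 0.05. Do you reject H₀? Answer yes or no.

reject H₀: yes

n = 79; E_i = n·p_i = [8.78, 17.56, 35.11, 17.56]
χ² = (22−8.78)²/8.78 + (14−17.56)²/17.56 + (9−35.11)²/35.11 + (34−17.56)²/17.56 = 55.4589
df = 3
p-value (upper-tail) = 0.00000
At α=0.05: p < α → reject H₀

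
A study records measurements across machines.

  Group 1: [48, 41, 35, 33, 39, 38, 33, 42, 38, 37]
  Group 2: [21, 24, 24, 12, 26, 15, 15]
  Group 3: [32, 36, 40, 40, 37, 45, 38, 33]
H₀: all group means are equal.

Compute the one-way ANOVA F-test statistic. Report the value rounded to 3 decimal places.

Group means [38.40, 19.57, 37.62], grand mean 32.880
SSB = Σnᵢ(x̄ᵢ−x̄)² = 1724.651; SSW = ΣΣ(x−x̄ᵢ)² = 487.989
MSB = 1724.651/2 = 862.3254; MSW = 487.989/22 = 22.1813
F = MSB/MSW = 38.8762
df = (2, 22)

test statistic = 38.876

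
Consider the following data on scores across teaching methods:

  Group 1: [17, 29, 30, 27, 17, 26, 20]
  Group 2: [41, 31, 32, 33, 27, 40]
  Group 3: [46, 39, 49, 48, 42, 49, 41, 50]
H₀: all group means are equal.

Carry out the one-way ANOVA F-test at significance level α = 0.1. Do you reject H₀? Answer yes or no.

reject H₀: yes

Group means [23.71, 34.00, 45.50], grand mean 34.952
SSB = Σnᵢ(x̄ᵢ−x̄)² = 1779.524; SSW = ΣΣ(x−x̄ᵢ)² = 461.429
MSB = 1779.524/2 = 889.7619; MSW = 461.429/18 = 25.6349
F = MSB/MSW = 34.7090
df = (2, 18)
p-value (upper-tail) = 0.00000
At α=0.1: p < α → reject H₀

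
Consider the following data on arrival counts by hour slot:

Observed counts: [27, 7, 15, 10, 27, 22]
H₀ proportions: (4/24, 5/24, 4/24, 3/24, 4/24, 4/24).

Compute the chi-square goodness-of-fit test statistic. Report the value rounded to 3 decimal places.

test statistic = 21.974

n = 108; E_i = n·p_i = [18.00, 22.50, 18.00, 13.50, 18.00, 18.00]
χ² = (27−18.00)²/18.00 + (7−22.50)²/22.50 + (15−18.00)²/18.00 + (10−13.50)²/13.50 + (27−18.00)²/18.00 + (22−18.00)²/18.00 = 21.9741
df = 5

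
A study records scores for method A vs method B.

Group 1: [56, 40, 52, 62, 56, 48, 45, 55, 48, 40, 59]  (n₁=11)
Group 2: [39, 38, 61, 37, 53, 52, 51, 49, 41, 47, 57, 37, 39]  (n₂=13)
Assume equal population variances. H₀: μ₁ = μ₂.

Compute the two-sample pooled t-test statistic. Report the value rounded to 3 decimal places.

test statistic = 1.479

x̄₁=51.000, s₁=7.403, n₁=11
x̄₂=46.231, s₂=8.238, n₂=13
s_p² = [10·7.403² + 12·8.238²]/22 = 61.9231
SE = √(s_p²·(1/11+1/13)) = 3.2238
t = (51.000−46.231)/3.2238 = 1.4794
df = 22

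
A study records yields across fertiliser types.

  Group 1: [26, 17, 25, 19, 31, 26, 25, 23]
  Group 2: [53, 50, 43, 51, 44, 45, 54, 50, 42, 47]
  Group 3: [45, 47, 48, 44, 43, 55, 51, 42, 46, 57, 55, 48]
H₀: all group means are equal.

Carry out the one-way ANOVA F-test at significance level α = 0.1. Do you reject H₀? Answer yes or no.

reject H₀: yes

Group means [24.00, 47.90, 48.42], grand mean 41.733
SSB = Σnᵢ(x̄ᵢ−x̄)² = 3432.050; SSW = ΣΣ(x−x̄ᵢ)² = 575.817
MSB = 3432.050/2 = 1716.0250; MSW = 575.817/27 = 21.3265
F = MSB/MSW = 80.4643
df = (2, 27)
p-value (upper-tail) = 0.00000
At α=0.1: p < α → reject H₀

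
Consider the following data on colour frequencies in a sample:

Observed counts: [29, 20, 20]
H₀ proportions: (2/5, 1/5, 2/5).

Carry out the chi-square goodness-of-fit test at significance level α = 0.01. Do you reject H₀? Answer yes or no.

reject H₀: no

n = 69; E_i = n·p_i = [27.60, 13.80, 27.60]
χ² = (29−27.60)²/27.60 + (20−13.80)²/13.80 + (20−27.60)²/27.60 = 4.9493
df = 2
p-value (upper-tail) = 0.08419
At α=0.01: p ≥ α → fail to reject H₀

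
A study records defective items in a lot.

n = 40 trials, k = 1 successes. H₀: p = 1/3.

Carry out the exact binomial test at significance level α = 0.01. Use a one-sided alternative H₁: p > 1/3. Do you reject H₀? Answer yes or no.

reject H₀: no

Exact binomial: n=40, k=1, p₀=1/3=0.3333
P(X≥1) from Σ C(n,i)·p₀^i·(1−p₀)^(n−i)
p-value (one-sided, H₁ greater) = 1.00000
At α=0.01: p ≥ α → fail to reject H₀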